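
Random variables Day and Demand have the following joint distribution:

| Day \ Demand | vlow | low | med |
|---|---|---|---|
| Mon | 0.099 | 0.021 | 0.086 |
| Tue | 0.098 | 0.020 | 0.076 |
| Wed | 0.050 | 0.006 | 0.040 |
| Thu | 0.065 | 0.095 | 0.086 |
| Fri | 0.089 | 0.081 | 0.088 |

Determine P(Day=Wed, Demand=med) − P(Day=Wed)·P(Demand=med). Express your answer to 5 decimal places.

0.00390

P(Day=Wed) = 0.050 + 0.006 + 0.040 = 0.096.
P(Demand=med) = 0.086 + 0.076 + 0.040 + 0.086 + 0.088 = 0.376.
P(Day=Wed, Demand=med) − P(Day=Wed)P(Demand=med) = 0.040 − 0.096×0.376 = 0.00390.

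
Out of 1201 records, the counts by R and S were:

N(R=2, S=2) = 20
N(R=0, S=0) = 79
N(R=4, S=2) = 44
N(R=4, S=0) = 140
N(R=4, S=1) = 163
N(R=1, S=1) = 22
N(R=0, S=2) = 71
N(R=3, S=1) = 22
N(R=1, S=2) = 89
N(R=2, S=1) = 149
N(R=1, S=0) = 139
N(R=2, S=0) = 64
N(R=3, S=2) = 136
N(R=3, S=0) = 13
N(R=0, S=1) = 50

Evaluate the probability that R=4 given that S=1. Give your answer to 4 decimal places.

Total with S=1: 50 + 22 + 149 + 22 + 163 = 406.
P(R=4 | S=1) = 163/406 = 0.4015.

0.4015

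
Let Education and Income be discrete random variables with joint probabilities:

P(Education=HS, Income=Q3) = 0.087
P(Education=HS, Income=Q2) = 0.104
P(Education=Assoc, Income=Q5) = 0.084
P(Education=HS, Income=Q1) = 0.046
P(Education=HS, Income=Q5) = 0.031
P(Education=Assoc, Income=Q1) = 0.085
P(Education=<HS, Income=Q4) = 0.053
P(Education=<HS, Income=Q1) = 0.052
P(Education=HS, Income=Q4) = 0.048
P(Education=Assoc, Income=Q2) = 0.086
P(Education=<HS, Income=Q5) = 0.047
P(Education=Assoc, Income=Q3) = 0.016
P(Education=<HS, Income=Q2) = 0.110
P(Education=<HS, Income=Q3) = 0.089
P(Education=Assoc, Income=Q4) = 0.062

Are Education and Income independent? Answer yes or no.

P(Education=Assoc) = 0.333 and P(Income=Q3) = 0.192, so their product is 0.06394, but P(Education=Assoc, Income=Q3) = 0.016. Since these differ, Education and Income are not independent.

no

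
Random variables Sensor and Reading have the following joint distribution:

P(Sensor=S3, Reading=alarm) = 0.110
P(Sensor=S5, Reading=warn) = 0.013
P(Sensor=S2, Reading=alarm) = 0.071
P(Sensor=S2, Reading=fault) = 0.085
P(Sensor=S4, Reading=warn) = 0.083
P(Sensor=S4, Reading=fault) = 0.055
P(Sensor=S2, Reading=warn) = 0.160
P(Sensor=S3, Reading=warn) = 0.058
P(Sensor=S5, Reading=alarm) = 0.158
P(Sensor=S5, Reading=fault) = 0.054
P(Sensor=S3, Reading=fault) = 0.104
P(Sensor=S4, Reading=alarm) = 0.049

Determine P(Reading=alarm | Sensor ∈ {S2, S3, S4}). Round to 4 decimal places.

0.2968

P(Sensor=S2) = 0.160 + 0.071 + 0.085 = 0.316.
P(Sensor=S3) = 0.058 + 0.110 + 0.104 = 0.272.
P(Sensor=S4) = 0.083 + 0.049 + 0.055 = 0.187.
P(Sensor ∈ {S2, S3, S4}) = 0.316 + 0.272 + 0.187 = 0.775; P(Reading=alarm, Sensor ∈ {S2, S3, S4}) = 0.071 + 0.110 + 0.049 = 0.230.
P(Reading=alarm | Sensor ∈ {S2, S3, S4}) = 0.230/0.775 = 0.2968.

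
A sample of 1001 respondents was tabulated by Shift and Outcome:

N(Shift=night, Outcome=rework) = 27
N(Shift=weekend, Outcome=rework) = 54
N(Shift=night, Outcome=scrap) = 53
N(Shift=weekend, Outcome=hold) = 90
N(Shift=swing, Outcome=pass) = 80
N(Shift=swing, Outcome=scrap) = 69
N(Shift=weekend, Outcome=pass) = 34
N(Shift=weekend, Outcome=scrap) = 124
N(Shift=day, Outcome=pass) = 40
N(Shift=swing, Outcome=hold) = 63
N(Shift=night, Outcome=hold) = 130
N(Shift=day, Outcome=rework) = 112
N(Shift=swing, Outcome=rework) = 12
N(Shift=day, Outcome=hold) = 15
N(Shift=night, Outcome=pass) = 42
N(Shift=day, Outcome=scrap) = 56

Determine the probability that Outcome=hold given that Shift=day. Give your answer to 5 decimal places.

Total with Shift=day: 40 + 112 + 56 + 15 = 223.
P(Outcome=hold | Shift=day) = 15/223 = 0.06726.

0.06726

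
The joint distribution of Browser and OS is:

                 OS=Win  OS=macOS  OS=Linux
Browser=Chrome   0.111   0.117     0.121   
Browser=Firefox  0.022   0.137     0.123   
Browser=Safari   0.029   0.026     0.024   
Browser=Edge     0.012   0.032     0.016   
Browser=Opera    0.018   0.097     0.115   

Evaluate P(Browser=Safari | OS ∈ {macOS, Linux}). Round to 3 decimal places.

P(OS=macOS) = 0.117 + 0.137 + 0.026 + 0.032 + 0.097 = 0.409.
P(OS=Linux) = 0.121 + 0.123 + 0.024 + 0.016 + 0.115 = 0.399.
P(OS ∈ {macOS, Linux}) = 0.409 + 0.399 = 0.808; P(Browser=Safari, OS ∈ {macOS, Linux}) = 0.026 + 0.024 = 0.050.
P(Browser=Safari | OS ∈ {macOS, Linux}) = 0.050/0.808 = 0.062.

0.062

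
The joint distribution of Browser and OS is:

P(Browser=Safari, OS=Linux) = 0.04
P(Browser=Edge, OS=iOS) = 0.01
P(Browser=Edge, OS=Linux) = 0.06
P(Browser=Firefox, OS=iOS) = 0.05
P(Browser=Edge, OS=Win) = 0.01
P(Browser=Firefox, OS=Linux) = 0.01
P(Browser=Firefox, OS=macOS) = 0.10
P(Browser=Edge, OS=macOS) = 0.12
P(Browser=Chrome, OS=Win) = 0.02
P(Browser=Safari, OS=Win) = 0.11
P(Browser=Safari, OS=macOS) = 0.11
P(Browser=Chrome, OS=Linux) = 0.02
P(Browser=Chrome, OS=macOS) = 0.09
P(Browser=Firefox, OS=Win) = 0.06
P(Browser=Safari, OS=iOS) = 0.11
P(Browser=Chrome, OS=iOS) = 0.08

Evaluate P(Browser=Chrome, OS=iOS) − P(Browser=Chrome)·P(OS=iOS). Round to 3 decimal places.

0.028

P(Browser=Chrome) = 0.02 + 0.09 + 0.02 + 0.08 = 0.21.
P(OS=iOS) = 0.08 + 0.05 + 0.11 + 0.01 = 0.25.
P(Browser=Chrome, OS=iOS) − P(Browser=Chrome)P(OS=iOS) = 0.08 − 0.21×0.25 = 0.028.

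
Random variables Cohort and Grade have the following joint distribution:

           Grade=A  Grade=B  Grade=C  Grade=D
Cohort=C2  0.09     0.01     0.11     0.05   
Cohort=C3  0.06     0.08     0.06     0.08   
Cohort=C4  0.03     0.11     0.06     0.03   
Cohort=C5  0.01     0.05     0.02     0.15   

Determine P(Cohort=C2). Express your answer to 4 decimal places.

0.2600

P(Cohort=C2) = 0.09 + 0.01 + 0.11 + 0.05 = 0.26.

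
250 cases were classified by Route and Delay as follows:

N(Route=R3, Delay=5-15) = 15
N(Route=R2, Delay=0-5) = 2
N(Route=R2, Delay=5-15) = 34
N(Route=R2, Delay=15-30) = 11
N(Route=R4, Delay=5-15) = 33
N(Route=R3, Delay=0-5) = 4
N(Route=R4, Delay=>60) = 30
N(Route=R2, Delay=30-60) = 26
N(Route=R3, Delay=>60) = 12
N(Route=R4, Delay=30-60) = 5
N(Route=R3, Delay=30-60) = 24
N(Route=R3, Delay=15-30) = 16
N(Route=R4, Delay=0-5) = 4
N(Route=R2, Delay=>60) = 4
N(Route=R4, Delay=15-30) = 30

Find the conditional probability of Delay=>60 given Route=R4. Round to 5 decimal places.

0.29412

Total with Route=R4: 4 + 33 + 30 + 5 + 30 = 102.
P(Delay=>60 | Route=R4) = 30/102 = 0.29412.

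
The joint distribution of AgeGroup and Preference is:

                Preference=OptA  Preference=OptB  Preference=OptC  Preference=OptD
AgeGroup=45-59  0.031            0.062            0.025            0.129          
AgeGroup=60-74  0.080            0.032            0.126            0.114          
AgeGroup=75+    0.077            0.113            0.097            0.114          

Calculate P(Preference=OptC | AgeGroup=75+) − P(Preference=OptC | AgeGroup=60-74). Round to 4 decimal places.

P(AgeGroup=75+) = 0.077 + 0.113 + 0.097 + 0.114 = 0.401; P(Preference=OptC | AgeGroup=75+) = 0.097/0.401 = 0.24190.
P(AgeGroup=60-74) = 0.080 + 0.032 + 0.126 + 0.114 = 0.352; P(Preference=OptC | AgeGroup=60-74) = 0.126/0.352 = 0.35795.
Difference = -0.1161.

-0.1161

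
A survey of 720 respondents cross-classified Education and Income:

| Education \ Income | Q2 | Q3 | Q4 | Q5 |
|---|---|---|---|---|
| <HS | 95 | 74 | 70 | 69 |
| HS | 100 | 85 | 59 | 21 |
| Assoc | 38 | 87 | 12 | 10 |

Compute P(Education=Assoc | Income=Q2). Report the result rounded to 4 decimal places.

0.1631

Total with Income=Q2: 95 + 100 + 38 = 233.
P(Education=Assoc | Income=Q2) = 38/233 = 0.1631.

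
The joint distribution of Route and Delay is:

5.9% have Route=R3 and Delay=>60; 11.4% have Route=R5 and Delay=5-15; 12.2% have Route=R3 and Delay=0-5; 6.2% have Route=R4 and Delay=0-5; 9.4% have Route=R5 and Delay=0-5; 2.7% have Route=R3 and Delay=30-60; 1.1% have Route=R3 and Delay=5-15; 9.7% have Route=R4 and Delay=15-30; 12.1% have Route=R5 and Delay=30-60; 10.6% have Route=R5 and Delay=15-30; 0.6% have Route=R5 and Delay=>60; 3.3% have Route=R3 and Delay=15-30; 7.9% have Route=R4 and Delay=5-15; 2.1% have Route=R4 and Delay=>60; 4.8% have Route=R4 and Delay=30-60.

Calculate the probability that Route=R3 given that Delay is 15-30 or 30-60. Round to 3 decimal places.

0.139

P(Delay=15-30) = 0.033 + 0.097 + 0.106 = 0.236.
P(Delay=30-60) = 0.027 + 0.048 + 0.121 = 0.196.
P(Delay ∈ {15-30, 30-60}) = 0.236 + 0.196 = 0.432; P(Route=R3, Delay ∈ {15-30, 30-60}) = 0.033 + 0.027 = 0.060.
P(Route=R3 | Delay ∈ {15-30, 30-60}) = 0.060/0.432 = 0.139.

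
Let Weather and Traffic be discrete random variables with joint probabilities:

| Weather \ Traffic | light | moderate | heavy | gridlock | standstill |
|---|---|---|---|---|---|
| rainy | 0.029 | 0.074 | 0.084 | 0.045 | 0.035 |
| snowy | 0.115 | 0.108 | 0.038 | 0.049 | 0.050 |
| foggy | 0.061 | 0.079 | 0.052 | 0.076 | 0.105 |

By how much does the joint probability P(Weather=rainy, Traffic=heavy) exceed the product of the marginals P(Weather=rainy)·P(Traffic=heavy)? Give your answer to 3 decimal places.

0.038

P(Weather=rainy) = 0.029 + 0.074 + 0.084 + 0.045 + 0.035 = 0.267.
P(Traffic=heavy) = 0.084 + 0.038 + 0.052 = 0.174.
P(Weather=rainy, Traffic=heavy) − P(Weather=rainy)P(Traffic=heavy) = 0.084 − 0.267×0.174 = 0.038.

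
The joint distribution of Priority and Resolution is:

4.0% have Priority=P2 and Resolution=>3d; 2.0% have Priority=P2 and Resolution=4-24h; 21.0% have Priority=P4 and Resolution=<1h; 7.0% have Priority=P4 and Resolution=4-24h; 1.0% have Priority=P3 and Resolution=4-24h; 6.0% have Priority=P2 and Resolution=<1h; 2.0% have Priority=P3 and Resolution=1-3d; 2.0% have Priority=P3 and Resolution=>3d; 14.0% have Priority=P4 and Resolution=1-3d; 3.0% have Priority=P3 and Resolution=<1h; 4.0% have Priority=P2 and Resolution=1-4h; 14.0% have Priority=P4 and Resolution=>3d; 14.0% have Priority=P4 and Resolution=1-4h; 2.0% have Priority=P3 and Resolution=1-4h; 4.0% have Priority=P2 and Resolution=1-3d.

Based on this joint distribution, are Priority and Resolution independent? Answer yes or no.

Every cell satisfies P(Priority,Resolution) = P(Priority)·P(Resolution). For instance P(Priority=P4) = 0.700, P(Resolution=<1h) = 0.300, and 0.700×0.300 = 0.210 matches the joint entry. So Priority and Resolution are independent.

yes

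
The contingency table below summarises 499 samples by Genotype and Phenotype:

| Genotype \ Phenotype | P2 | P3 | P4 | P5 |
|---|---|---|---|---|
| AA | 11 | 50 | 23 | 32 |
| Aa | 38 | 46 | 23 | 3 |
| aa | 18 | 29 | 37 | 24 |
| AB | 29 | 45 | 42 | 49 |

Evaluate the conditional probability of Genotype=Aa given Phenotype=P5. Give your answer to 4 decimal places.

0.0278

Total with Phenotype=P5: 32 + 3 + 24 + 49 = 108.
P(Genotype=Aa | Phenotype=P5) = 3/108 = 0.0278.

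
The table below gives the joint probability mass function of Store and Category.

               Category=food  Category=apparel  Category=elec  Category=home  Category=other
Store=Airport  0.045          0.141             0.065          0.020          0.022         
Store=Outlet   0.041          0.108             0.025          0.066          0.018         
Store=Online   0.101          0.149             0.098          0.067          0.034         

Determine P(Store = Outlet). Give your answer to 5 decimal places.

0.25800

P(Store=Outlet) = 0.041 + 0.108 + 0.025 + 0.066 + 0.018 = 0.258.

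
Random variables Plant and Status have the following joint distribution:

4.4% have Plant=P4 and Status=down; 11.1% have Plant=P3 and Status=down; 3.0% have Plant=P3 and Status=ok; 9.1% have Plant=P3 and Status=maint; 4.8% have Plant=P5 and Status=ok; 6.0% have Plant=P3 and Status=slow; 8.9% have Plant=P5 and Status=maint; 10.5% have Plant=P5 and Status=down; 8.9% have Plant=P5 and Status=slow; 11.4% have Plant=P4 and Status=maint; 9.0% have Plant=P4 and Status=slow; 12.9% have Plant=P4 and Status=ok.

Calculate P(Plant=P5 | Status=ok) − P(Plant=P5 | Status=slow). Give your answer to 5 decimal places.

-0.14050

P(Status=ok) = 0.030 + 0.129 + 0.048 = 0.207; P(Plant=P5 | Status=ok) = 0.048/0.207 = 0.231884.
P(Status=slow) = 0.060 + 0.090 + 0.089 = 0.239; P(Plant=P5 | Status=slow) = 0.089/0.239 = 0.372385.
Difference = -0.14050.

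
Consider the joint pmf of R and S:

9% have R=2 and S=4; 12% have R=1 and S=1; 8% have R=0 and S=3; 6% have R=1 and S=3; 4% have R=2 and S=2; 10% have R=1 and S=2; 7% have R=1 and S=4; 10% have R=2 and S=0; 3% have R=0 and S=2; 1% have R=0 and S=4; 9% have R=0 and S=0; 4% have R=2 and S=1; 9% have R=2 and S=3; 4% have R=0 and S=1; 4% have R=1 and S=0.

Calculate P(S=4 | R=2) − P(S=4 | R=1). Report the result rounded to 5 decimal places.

0.07051

P(R=2) = 0.10 + 0.04 + 0.04 + 0.09 + 0.09 = 0.36; P(S=4 | R=2) = 0.09/0.36 = 0.250000.
P(R=1) = 0.04 + 0.12 + 0.10 + 0.06 + 0.07 = 0.39; P(S=4 | R=1) = 0.07/0.39 = 0.179487.
Difference = 0.07051.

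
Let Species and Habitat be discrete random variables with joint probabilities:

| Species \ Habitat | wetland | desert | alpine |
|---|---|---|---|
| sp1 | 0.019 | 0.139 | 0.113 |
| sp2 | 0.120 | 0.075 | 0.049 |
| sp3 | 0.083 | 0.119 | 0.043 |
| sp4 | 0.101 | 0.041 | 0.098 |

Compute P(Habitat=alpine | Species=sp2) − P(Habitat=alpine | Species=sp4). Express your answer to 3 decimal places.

-0.208

P(Species=sp2) = 0.120 + 0.075 + 0.049 = 0.244; P(Habitat=alpine | Species=sp2) = 0.049/0.244 = 0.2008.
P(Species=sp4) = 0.101 + 0.041 + 0.098 = 0.240; P(Habitat=alpine | Species=sp4) = 0.098/0.240 = 0.4083.
Difference = -0.208.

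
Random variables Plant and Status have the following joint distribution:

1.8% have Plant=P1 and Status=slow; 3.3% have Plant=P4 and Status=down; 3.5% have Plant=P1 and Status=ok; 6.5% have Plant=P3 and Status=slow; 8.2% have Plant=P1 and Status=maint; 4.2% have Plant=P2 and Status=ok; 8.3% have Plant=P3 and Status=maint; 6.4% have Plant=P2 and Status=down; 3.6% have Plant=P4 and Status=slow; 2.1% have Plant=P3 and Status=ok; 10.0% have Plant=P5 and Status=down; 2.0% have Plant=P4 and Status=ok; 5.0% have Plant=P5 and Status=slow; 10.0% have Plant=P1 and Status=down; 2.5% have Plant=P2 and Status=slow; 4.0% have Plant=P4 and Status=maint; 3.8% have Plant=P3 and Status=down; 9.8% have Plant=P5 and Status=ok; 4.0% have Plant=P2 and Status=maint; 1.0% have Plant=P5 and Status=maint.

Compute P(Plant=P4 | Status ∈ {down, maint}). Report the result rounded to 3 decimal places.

0.124

P(Status=down) = 0.100 + 0.064 + 0.038 + 0.033 + 0.100 = 0.335.
P(Status=maint) = 0.082 + 0.040 + 0.083 + 0.040 + 0.010 = 0.255.
P(Status ∈ {down, maint}) = 0.335 + 0.255 = 0.590; P(Plant=P4, Status ∈ {down, maint}) = 0.033 + 0.040 = 0.073.
P(Plant=P4 | Status ∈ {down, maint}) = 0.073/0.590 = 0.124.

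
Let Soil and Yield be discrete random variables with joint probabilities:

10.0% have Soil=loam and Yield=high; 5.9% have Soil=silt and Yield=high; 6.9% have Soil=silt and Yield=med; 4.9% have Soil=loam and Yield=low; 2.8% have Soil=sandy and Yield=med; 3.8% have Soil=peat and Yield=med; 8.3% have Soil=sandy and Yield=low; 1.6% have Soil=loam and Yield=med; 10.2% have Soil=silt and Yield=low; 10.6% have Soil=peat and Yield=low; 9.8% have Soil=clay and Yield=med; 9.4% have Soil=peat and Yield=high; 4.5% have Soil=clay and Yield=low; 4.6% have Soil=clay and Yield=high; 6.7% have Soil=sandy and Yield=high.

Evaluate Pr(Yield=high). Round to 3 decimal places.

0.366

P(Yield=high) = 0.067 + 0.100 + 0.046 + 0.059 + 0.094 = 0.366.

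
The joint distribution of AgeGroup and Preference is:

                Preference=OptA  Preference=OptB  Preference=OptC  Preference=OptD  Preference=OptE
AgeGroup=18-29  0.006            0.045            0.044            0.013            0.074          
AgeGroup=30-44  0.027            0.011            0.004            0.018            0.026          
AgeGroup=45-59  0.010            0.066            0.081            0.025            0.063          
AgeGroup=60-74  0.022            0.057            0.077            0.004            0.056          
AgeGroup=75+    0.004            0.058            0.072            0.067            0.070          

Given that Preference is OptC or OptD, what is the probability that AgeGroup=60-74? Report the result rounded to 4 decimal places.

P(Preference=OptC) = 0.044 + 0.004 + 0.081 + 0.077 + 0.072 = 0.278.
P(Preference=OptD) = 0.013 + 0.018 + 0.025 + 0.004 + 0.067 = 0.127.
P(Preference ∈ {OptC, OptD}) = 0.278 + 0.127 = 0.405; P(AgeGroup=60-74, Preference ∈ {OptC, OptD}) = 0.077 + 0.004 = 0.081.
P(AgeGroup=60-74 | Preference ∈ {OptC, OptD}) = 0.081/0.405 = 0.2000.

0.2000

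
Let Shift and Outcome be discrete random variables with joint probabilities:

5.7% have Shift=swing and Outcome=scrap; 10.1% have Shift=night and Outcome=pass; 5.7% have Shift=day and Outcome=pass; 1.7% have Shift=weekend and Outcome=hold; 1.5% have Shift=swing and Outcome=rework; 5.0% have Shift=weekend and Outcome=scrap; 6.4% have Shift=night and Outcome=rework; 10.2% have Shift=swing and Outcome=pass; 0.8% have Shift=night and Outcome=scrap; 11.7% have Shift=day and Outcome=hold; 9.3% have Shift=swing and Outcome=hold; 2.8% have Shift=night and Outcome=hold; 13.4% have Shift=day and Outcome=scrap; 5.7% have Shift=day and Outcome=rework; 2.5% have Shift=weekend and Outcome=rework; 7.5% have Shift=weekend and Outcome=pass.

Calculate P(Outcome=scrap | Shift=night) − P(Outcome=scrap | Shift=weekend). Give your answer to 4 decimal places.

P(Shift=night) = 0.101 + 0.064 + 0.008 + 0.028 = 0.201; P(Outcome=scrap | Shift=night) = 0.008/0.201 = 0.03980.
P(Shift=weekend) = 0.075 + 0.025 + 0.050 + 0.017 = 0.167; P(Outcome=scrap | Shift=weekend) = 0.050/0.167 = 0.29940.
Difference = -0.2596.

-0.2596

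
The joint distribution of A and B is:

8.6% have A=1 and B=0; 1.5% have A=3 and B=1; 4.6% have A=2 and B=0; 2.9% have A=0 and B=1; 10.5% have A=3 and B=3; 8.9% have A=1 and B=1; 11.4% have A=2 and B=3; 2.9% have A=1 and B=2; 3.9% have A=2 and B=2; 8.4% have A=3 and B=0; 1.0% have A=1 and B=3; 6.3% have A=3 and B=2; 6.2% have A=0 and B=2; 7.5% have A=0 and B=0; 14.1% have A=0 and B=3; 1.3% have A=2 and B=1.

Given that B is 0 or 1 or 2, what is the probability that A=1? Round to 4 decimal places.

P(B=0) = 0.075 + 0.086 + 0.046 + 0.084 = 0.291.
P(B=1) = 0.029 + 0.089 + 0.013 + 0.015 = 0.146.
P(B=2) = 0.062 + 0.029 + 0.039 + 0.063 = 0.193.
P(B ∈ {0, 1, 2}) = 0.291 + 0.146 + 0.193 = 0.630; P(A=1, B ∈ {0, 1, 2}) = 0.086 + 0.089 + 0.029 = 0.204.
P(A=1 | B ∈ {0, 1, 2}) = 0.204/0.630 = 0.3238.

0.3238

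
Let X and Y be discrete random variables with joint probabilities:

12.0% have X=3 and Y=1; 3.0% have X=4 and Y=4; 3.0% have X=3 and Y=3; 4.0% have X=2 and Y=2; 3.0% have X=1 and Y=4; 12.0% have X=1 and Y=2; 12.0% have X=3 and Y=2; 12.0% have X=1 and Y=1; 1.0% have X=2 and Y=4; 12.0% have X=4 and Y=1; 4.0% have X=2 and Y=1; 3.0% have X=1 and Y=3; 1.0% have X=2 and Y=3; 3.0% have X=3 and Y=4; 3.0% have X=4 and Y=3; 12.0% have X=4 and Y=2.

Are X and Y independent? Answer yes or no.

Every cell satisfies P(X,Y) = P(X)·P(Y). For instance P(X=4) = 0.300, P(Y=2) = 0.400, and 0.300×0.400 = 0.120 matches the joint entry. So X and Y are independent.

yes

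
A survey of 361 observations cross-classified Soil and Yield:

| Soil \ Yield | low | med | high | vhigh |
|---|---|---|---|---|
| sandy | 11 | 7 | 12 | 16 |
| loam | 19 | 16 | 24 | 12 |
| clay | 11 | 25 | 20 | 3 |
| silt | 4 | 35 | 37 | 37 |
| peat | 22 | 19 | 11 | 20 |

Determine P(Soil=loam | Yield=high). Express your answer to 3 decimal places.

Total with Yield=high: 12 + 24 + 20 + 37 + 11 = 104.
P(Soil=loam | Yield=high) = 24/104 = 0.231.

0.231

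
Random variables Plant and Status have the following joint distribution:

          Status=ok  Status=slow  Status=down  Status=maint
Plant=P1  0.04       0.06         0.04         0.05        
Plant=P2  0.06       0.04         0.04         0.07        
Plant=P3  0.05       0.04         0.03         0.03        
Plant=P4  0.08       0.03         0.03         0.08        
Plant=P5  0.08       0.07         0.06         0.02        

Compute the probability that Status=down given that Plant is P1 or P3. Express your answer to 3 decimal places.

0.206

P(Plant=P1) = 0.04 + 0.06 + 0.04 + 0.05 = 0.19.
P(Plant=P3) = 0.05 + 0.04 + 0.03 + 0.03 = 0.15.
P(Plant ∈ {P1, P3}) = 0.19 + 0.15 = 0.34; P(Status=down, Plant ∈ {P1, P3}) = 0.04 + 0.03 = 0.07.
P(Status=down | Plant ∈ {P1, P3}) = 0.07/0.34 = 0.206.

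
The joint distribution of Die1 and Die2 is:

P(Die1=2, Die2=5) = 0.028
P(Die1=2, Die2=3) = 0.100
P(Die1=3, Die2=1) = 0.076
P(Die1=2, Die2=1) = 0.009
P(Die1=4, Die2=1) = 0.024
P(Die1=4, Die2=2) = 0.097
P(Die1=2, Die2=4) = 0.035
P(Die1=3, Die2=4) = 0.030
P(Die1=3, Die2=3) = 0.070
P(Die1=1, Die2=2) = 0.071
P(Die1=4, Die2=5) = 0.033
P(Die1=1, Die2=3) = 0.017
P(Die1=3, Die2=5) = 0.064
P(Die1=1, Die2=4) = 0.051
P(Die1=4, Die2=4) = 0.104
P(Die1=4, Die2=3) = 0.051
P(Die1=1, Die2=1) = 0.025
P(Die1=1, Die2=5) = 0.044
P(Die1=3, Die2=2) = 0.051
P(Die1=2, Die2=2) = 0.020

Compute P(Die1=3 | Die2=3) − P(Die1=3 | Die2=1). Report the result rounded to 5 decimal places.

P(Die2=3) = 0.017 + 0.100 + 0.070 + 0.051 = 0.238; P(Die1=3 | Die2=3) = 0.070/0.238 = 0.294118.
P(Die2=1) = 0.025 + 0.009 + 0.076 + 0.024 = 0.134; P(Die1=3 | Die2=1) = 0.076/0.134 = 0.567164.
Difference = -0.27305.

-0.27305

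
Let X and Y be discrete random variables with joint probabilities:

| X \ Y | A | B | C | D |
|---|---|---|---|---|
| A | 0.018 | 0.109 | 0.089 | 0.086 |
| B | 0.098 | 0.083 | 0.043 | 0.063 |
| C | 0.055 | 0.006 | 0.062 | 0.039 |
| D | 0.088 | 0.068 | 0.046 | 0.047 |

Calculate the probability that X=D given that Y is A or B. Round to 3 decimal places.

P(Y=A) = 0.018 + 0.098 + 0.055 + 0.088 = 0.259.
P(Y=B) = 0.109 + 0.083 + 0.006 + 0.068 = 0.266.
P(Y ∈ {A, B}) = 0.259 + 0.266 = 0.525; P(X=D, Y ∈ {A, B}) = 0.088 + 0.068 = 0.156.
P(X=D | Y ∈ {A, B}) = 0.156/0.525 = 0.297.

0.297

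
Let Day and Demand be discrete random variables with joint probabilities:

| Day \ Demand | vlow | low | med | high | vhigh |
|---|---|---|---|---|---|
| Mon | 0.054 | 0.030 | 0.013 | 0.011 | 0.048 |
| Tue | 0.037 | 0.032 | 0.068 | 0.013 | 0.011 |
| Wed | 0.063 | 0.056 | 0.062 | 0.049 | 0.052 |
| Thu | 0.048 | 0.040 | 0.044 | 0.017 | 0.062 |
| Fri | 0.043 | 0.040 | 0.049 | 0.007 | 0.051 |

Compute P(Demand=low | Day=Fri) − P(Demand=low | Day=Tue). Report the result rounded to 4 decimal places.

P(Day=Fri) = 0.043 + 0.040 + 0.049 + 0.007 + 0.051 = 0.190; P(Demand=low | Day=Fri) = 0.040/0.190 = 0.21053.
P(Day=Tue) = 0.037 + 0.032 + 0.068 + 0.013 + 0.011 = 0.161; P(Demand=low | Day=Tue) = 0.032/0.161 = 0.19876.
Difference = 0.0118.

0.0118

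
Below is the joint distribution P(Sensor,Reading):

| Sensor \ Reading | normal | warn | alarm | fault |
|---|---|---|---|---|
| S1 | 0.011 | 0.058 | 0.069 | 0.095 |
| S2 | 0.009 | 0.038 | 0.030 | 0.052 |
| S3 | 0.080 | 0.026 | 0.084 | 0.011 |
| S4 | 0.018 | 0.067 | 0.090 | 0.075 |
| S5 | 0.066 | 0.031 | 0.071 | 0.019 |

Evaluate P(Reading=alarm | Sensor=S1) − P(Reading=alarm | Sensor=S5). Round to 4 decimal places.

P(Sensor=S1) = 0.011 + 0.058 + 0.069 + 0.095 = 0.233; P(Reading=alarm | Sensor=S1) = 0.069/0.233 = 0.29614.
P(Sensor=S5) = 0.066 + 0.031 + 0.071 + 0.019 = 0.187; P(Reading=alarm | Sensor=S5) = 0.071/0.187 = 0.37968.
Difference = -0.0835.

-0.0835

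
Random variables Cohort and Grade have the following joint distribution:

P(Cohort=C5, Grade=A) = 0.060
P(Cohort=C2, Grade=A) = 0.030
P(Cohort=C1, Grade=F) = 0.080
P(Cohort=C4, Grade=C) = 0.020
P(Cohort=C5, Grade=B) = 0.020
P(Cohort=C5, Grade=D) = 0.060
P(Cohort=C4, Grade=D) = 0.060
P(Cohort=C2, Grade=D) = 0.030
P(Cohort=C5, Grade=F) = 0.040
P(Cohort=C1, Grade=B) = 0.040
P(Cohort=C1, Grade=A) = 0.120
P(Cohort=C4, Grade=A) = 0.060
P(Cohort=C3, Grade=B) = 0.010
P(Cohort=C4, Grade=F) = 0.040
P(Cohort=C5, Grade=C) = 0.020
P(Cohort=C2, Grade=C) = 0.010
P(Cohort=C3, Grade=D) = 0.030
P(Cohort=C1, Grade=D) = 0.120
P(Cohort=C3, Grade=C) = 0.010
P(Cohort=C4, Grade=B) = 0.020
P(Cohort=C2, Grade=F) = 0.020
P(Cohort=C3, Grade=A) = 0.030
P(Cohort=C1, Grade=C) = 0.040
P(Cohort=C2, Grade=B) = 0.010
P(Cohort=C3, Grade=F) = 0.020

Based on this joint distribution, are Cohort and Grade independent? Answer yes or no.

yes

Every cell satisfies P(Cohort,Grade) = P(Cohort)·P(Grade). For instance P(Cohort=C5) = 0.200, P(Grade=A) = 0.300, and 0.200×0.300 = 0.060 matches the joint entry. So Cohort and Grade are independent.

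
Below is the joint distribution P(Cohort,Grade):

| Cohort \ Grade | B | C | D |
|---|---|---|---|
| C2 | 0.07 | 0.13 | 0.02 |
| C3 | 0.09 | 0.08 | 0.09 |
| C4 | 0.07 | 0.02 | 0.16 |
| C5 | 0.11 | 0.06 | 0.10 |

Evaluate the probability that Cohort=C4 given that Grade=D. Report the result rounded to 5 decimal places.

0.43243

P(Grade=D) = 0.02 + 0.09 + 0.16 + 0.10 = 0.37.
P(Cohort=C4 | Grade=D) = 0.16/0.37 = 0.43243.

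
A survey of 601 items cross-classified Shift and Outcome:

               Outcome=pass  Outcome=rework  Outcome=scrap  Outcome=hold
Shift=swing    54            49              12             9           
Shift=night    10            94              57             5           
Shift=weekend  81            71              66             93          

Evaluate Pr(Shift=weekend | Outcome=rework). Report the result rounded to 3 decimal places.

0.332

Total with Outcome=rework: 49 + 94 + 71 = 214.
P(Shift=weekend | Outcome=rework) = 71/214 = 0.332.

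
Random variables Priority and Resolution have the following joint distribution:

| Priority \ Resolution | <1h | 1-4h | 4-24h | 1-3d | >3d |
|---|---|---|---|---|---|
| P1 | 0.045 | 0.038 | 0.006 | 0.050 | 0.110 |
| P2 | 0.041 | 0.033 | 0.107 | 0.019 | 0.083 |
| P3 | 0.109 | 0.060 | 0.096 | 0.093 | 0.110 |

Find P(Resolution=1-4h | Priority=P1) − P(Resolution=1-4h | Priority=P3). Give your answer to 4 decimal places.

P(Priority=P1) = 0.045 + 0.038 + 0.006 + 0.050 + 0.110 = 0.249; P(Resolution=1-4h | Priority=P1) = 0.038/0.249 = 0.15261.
P(Priority=P3) = 0.109 + 0.060 + 0.096 + 0.093 + 0.110 = 0.468; P(Resolution=1-4h | Priority=P3) = 0.060/0.468 = 0.12821.
Difference = 0.0244.

0.0244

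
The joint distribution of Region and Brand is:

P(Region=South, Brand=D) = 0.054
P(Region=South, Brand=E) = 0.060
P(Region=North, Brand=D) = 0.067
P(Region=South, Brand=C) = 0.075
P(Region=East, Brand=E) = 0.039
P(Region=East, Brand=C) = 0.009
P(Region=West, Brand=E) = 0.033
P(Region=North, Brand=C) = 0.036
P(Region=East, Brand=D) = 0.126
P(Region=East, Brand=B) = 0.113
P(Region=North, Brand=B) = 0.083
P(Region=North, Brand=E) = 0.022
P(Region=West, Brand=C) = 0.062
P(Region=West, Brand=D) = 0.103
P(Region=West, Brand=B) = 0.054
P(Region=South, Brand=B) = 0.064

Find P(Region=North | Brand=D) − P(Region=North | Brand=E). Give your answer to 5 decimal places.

0.04857

P(Brand=D) = 0.067 + 0.054 + 0.126 + 0.103 = 0.350; P(Region=North | Brand=D) = 0.067/0.350 = 0.191429.
P(Brand=E) = 0.022 + 0.060 + 0.039 + 0.033 = 0.154; P(Region=North | Brand=E) = 0.022/0.154 = 0.142857.
Difference = 0.04857.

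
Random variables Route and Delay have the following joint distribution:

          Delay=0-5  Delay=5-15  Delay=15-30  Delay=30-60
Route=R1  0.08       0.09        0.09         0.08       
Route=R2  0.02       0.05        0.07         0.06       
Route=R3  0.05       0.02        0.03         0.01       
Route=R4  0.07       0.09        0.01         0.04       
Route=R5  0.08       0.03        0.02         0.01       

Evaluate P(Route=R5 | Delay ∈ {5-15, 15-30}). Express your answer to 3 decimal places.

P(Delay=5-15) = 0.09 + 0.05 + 0.02 + 0.09 + 0.03 = 0.28.
P(Delay=15-30) = 0.09 + 0.07 + 0.03 + 0.01 + 0.02 = 0.22.
P(Delay ∈ {5-15, 15-30}) = 0.28 + 0.22 = 0.50; P(Route=R5, Delay ∈ {5-15, 15-30}) = 0.03 + 0.02 = 0.05.
P(Route=R5 | Delay ∈ {5-15, 15-30}) = 0.05/0.50 = 0.100.

0.100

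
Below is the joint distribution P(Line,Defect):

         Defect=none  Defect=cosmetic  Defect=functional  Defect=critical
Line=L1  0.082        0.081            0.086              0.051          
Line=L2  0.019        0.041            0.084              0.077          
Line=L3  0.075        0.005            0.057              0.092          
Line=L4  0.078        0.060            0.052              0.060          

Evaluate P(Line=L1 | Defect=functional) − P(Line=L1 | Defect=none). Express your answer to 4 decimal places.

P(Defect=functional) = 0.086 + 0.084 + 0.057 + 0.052 = 0.279; P(Line=L1 | Defect=functional) = 0.086/0.279 = 0.30824.
P(Defect=none) = 0.082 + 0.019 + 0.075 + 0.078 = 0.254; P(Line=L1 | Defect=none) = 0.082/0.254 = 0.32283.
Difference = -0.0146.

-0.0146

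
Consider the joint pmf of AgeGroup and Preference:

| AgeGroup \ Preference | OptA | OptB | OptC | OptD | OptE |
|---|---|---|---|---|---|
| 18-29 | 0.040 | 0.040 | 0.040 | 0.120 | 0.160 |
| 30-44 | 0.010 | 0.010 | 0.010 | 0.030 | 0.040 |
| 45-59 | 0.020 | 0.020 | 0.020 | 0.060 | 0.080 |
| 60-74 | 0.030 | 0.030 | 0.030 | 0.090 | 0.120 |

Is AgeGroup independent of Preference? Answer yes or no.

yes

Every cell satisfies P(AgeGroup,Preference) = P(AgeGroup)·P(Preference). For instance P(AgeGroup=60-74) = 0.300, P(Preference=OptB) = 0.100, and 0.300×0.100 = 0.030 matches the joint entry. So AgeGroup and Preference are independent.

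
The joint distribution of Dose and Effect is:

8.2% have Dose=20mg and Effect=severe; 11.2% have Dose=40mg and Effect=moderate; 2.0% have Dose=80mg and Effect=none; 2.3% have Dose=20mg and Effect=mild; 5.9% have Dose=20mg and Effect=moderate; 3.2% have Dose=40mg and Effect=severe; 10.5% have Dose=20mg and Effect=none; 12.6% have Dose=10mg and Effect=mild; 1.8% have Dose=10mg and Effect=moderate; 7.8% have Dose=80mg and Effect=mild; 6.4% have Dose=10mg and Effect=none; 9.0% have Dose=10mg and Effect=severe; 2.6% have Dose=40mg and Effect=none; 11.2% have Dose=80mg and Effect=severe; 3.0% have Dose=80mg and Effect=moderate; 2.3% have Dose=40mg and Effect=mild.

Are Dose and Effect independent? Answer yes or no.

no

P(Dose=40mg) = 0.193 and P(Effect=moderate) = 0.219, so their product is 0.04227, but P(Dose=40mg, Effect=moderate) = 0.112. Since these differ, Dose and Effect are not independent.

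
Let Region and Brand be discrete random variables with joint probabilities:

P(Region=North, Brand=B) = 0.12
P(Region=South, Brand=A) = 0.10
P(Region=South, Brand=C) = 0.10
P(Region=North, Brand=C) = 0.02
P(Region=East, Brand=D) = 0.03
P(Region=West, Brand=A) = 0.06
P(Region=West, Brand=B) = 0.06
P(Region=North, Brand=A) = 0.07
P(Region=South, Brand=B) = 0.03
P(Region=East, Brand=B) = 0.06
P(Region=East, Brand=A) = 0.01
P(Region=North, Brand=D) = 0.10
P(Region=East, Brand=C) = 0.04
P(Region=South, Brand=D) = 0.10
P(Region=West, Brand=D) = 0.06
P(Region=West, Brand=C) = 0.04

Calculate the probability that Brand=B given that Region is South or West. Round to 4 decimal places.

0.1636

P(Region=South) = 0.10 + 0.03 + 0.10 + 0.10 = 0.33.
P(Region=West) = 0.06 + 0.06 + 0.04 + 0.06 = 0.22.
P(Region ∈ {South, West}) = 0.33 + 0.22 = 0.55; P(Brand=B, Region ∈ {South, West}) = 0.03 + 0.06 = 0.09.
P(Brand=B | Region ∈ {South, West}) = 0.09/0.55 = 0.1636.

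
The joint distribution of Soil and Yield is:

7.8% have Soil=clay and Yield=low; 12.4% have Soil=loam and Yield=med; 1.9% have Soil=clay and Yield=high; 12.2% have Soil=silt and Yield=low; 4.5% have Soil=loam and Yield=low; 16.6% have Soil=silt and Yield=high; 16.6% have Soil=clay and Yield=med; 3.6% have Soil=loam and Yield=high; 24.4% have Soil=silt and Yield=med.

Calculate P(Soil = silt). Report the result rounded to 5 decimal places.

0.53200

P(Soil=silt) = 0.122 + 0.244 + 0.166 = 0.532.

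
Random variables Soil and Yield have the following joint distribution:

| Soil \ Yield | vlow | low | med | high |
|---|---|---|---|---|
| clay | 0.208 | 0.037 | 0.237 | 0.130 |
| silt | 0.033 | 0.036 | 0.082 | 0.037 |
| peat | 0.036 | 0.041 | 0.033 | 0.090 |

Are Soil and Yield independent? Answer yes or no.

P(Soil=peat) = 0.200 and P(Yield=high) = 0.257, so their product is 0.05140, but P(Soil=peat, Yield=high) = 0.090. Since these differ, Soil and Yield are not independent.

no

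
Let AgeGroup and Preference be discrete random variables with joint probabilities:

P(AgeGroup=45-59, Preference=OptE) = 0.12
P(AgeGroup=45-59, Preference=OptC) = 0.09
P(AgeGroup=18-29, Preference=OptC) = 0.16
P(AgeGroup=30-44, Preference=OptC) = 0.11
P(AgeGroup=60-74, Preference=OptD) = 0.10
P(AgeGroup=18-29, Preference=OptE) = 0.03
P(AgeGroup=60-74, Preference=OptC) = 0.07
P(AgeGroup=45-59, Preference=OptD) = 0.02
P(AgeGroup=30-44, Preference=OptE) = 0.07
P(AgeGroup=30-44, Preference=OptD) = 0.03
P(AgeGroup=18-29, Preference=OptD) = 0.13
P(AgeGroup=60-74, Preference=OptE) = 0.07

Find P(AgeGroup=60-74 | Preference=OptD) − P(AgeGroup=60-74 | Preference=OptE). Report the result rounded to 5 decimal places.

P(Preference=OptD) = 0.13 + 0.03 + 0.02 + 0.10 = 0.28; P(AgeGroup=60-74 | Preference=OptD) = 0.10/0.28 = 0.357143.
P(Preference=OptE) = 0.03 + 0.07 + 0.12 + 0.07 = 0.29; P(AgeGroup=60-74 | Preference=OptE) = 0.07/0.29 = 0.241379.
Difference = 0.11576.

0.11576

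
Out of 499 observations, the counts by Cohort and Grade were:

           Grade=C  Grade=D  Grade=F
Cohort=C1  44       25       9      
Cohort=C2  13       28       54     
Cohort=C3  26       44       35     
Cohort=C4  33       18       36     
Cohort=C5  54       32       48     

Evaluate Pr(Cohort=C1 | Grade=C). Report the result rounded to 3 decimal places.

0.259

Total with Grade=C: 44 + 13 + 26 + 33 + 54 = 170.
P(Cohort=C1 | Grade=C) = 44/170 = 0.259.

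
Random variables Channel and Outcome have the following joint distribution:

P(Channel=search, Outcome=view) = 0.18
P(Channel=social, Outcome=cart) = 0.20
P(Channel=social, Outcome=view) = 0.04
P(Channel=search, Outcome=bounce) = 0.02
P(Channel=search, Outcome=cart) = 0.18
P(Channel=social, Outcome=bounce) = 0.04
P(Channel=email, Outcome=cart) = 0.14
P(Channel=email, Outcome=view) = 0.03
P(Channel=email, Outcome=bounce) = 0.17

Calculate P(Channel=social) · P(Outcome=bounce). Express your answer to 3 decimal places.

P(Channel=social) = 0.04 + 0.04 + 0.20 = 0.28.
P(Outcome=bounce) = 0.17 + 0.02 + 0.04 = 0.23.
Product: 0.28 × 0.23 = 0.064.

0.064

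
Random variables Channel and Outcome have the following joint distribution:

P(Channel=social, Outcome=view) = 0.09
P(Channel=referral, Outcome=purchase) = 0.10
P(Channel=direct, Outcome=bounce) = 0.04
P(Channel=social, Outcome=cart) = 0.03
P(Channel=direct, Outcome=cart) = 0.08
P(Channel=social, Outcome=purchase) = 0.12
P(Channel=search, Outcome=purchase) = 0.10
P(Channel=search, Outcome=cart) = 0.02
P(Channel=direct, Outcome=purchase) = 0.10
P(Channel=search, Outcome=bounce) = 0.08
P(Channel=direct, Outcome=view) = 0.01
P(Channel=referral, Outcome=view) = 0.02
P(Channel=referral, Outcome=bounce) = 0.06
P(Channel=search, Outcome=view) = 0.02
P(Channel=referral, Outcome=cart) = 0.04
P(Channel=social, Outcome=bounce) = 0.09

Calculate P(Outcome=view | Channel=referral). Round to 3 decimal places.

P(Channel=referral) = 0.06 + 0.02 + 0.04 + 0.10 = 0.22.
P(Outcome=view | Channel=referral) = 0.02/0.22 = 0.091.

0.091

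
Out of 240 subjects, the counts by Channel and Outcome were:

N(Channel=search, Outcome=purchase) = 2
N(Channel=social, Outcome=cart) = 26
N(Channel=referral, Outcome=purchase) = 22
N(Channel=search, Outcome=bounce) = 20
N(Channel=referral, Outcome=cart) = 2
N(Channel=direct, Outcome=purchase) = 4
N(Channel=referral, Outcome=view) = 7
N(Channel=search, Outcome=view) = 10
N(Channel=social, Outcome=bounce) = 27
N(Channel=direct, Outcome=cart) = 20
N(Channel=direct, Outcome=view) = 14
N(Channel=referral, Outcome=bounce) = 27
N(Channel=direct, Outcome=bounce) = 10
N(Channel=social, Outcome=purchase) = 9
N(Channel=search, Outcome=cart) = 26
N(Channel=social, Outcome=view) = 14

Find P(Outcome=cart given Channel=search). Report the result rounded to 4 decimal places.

Total with Channel=search: 20 + 10 + 26 + 2 = 58.
P(Outcome=cart | Channel=search) = 26/58 = 0.4483.

0.4483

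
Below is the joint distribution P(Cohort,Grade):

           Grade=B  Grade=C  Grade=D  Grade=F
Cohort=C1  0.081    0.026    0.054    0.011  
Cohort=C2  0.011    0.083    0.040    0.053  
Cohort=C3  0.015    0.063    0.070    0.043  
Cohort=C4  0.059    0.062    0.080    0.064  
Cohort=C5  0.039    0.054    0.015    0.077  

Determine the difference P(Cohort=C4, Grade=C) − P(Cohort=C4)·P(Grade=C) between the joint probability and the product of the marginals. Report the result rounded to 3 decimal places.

-0.014

P(Cohort=C4) = 0.059 + 0.062 + 0.080 + 0.064 = 0.265.
P(Grade=C) = 0.026 + 0.083 + 0.063 + 0.062 + 0.054 = 0.288.
P(Cohort=C4, Grade=C) − P(Cohort=C4)P(Grade=C) = 0.062 − 0.265×0.288 = -0.014.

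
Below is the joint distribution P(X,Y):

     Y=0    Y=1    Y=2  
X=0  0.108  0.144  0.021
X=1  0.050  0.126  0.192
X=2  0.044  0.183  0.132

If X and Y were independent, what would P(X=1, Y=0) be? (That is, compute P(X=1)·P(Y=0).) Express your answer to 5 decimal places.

P(X=1) = 0.050 + 0.126 + 0.192 = 0.368.
P(Y=0) = 0.108 + 0.050 + 0.044 = 0.202.
Product: 0.368 × 0.202 = 0.07434.

0.07434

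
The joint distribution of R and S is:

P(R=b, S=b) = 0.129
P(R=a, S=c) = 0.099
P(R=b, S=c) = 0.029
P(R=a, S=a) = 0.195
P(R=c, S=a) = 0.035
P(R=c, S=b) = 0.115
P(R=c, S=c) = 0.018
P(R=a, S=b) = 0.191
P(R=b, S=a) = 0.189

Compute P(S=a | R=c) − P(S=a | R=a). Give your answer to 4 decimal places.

-0.1937

P(R=c) = 0.035 + 0.115 + 0.018 = 0.168; P(S=a | R=c) = 0.035/0.168 = 0.20833.
P(R=a) = 0.195 + 0.191 + 0.099 = 0.485; P(S=a | R=a) = 0.195/0.485 = 0.40206.
Difference = -0.1937.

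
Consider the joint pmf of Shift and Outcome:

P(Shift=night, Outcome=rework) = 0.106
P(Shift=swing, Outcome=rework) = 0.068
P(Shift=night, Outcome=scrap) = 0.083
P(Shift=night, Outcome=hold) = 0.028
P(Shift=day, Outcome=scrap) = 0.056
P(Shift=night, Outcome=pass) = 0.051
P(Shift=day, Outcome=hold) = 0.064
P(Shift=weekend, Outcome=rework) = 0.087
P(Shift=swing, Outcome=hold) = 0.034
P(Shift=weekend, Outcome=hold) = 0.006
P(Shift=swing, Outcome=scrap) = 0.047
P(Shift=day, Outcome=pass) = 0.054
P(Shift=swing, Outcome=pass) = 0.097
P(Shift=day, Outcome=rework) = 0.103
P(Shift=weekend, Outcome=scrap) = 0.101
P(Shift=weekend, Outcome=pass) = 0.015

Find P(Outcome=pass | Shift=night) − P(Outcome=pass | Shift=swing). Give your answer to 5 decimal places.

-0.20401

P(Shift=night) = 0.051 + 0.106 + 0.083 + 0.028 = 0.268; P(Outcome=pass | Shift=night) = 0.051/0.268 = 0.190299.
P(Shift=swing) = 0.097 + 0.068 + 0.047 + 0.034 = 0.246; P(Outcome=pass | Shift=swing) = 0.097/0.246 = 0.394309.
Difference = -0.20401.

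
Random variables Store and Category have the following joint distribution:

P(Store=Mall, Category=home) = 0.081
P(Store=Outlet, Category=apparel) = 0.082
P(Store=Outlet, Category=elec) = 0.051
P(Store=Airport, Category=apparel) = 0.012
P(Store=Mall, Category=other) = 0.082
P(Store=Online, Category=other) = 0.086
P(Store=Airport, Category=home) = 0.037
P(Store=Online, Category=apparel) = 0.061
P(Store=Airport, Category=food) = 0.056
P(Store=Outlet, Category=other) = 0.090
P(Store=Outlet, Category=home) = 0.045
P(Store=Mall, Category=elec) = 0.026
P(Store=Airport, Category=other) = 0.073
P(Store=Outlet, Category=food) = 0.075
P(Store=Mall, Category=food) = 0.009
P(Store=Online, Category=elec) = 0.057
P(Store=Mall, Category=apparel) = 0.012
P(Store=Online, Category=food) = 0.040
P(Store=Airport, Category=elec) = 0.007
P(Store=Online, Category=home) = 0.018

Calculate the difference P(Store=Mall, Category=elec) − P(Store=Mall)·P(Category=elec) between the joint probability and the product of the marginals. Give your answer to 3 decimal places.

P(Store=Mall) = 0.009 + 0.012 + 0.026 + 0.081 + 0.082 = 0.210.
P(Category=elec) = 0.026 + 0.007 + 0.051 + 0.057 = 0.141.
P(Store=Mall, Category=elec) − P(Store=Mall)P(Category=elec) = 0.026 − 0.210×0.141 = -0.004.

-0.004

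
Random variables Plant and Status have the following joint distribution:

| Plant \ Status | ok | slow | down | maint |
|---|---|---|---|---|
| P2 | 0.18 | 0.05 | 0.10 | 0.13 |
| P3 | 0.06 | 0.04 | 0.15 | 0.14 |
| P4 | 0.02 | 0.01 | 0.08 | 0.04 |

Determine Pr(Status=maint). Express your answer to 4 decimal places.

P(Status=maint) = 0.13 + 0.14 + 0.04 = 0.31.

0.3100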